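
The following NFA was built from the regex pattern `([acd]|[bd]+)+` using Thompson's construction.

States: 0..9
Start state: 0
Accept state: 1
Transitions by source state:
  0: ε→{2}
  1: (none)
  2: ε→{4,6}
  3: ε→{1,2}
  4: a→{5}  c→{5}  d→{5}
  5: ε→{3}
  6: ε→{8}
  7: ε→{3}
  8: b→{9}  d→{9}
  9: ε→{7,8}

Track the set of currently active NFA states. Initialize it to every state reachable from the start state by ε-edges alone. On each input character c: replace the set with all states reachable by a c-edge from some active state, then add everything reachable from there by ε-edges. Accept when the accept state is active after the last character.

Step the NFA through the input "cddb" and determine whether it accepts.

Answer: ACCEPT

Trace:
initial (ε-close {0}): {0,2,4,6,8}
'c' @ 1: {1,2,3,4,5,6,8}  [accepting]
'd' @ 2: {1,2,3,4,5,6,7,8,9}  [accepting]
'd' @ 3: {1,2,3,4,5,6,7,8,9}  [accepting]
'b' @ 4: {1,2,3,4,6,7,8,9}  [accepting]
after full input: {1,2,3,4,6,7,8,9}  (accept=1 in)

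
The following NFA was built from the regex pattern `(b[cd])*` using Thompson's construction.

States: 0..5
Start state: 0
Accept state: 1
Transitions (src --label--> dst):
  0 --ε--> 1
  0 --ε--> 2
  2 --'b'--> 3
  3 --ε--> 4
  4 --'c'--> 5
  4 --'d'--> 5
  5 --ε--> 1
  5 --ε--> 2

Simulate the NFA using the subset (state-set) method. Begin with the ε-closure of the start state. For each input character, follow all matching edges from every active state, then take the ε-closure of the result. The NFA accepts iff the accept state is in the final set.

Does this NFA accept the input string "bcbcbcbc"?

Answer: ACCEPT

Steps:
initial (ε-close {0}): {0,1,2}
'b' @ 1: {3,4}
'c' @ 2: {1,2,5}  (accept∈set)
'b' @ 3: {3,4}
'c' @ 4: {1,2,5}  (accept∈set)
'b' @ 5: {3,4}
'c' @ 6: {1,2,5}  (accept∈set)
'b' @ 7: {3,4}
'c' @ 8: {1,2,5}  (accept∈set)
after full input: {1,2,5}  (accept=1 in)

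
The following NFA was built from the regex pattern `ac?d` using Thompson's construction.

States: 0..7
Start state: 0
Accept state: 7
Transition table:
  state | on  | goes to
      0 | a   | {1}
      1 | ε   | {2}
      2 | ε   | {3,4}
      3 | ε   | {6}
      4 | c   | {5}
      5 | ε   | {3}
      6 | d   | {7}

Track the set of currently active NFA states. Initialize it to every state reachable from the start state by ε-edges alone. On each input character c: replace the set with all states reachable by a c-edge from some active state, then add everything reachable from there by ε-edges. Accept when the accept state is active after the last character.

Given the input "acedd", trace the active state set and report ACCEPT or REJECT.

initial (ε-close {0}): {0}
'a' @ 1: {1,2,3,4,6}
'c' @ 2: {3,5,6}
'e' @ 3: {}  — dead — no transitions
rest 'dd' ignored (set empty)
after full input: {}  (accept=7 not in)

Answer: REJECT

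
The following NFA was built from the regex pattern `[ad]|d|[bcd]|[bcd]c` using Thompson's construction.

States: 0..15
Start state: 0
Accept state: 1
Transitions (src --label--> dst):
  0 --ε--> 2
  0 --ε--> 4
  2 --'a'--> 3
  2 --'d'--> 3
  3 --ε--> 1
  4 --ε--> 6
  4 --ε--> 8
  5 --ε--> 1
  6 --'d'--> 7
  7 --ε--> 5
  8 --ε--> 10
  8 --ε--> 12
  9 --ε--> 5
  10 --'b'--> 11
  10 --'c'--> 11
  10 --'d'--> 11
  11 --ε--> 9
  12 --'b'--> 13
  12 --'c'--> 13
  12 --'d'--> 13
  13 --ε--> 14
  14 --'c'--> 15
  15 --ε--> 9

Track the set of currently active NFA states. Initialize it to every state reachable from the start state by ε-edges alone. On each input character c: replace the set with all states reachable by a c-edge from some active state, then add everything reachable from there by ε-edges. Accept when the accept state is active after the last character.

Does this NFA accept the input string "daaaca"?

Answer: REJECT

Trace:
start: ε-closure({0}) = {0,2,4,6,8,10,12}
'd' @ 1: {1,3,5,7,9,11,13,14}  [accepting]
'a' @ 2: {}  — no active states
rest 'aaca' ignored (set empty)
final: {}; accept 1 not in set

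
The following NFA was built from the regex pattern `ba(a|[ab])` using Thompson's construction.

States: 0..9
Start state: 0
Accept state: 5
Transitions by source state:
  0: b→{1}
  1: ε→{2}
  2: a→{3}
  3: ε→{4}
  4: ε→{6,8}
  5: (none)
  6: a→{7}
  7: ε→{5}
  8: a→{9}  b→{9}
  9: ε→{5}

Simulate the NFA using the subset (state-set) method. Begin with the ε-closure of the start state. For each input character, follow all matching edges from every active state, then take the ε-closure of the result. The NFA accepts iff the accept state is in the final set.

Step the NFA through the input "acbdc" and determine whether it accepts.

S₀ = ε-closure({0}) = {0}
'a' @ 1: {}  — state set empty
rest 'cbdc' ignored (set empty)
after full input: {}  (accept=5 not in)

Answer: REJECT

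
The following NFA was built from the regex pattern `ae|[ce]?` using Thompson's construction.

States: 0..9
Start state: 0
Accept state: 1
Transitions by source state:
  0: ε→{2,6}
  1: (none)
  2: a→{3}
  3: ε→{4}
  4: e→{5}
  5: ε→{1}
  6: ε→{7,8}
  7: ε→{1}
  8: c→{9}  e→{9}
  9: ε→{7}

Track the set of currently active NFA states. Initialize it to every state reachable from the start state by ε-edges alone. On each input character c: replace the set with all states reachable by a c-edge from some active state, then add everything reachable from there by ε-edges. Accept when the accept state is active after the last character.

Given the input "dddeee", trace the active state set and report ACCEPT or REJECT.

Answer: REJECT

Steps:
S₀ = ε-closure({0}) = {0,1,2,6,7,8}
'd' @ 1: {}  — no active states
rest 'ddeee' ignored (set empty)
final: {}; accept 1 not in set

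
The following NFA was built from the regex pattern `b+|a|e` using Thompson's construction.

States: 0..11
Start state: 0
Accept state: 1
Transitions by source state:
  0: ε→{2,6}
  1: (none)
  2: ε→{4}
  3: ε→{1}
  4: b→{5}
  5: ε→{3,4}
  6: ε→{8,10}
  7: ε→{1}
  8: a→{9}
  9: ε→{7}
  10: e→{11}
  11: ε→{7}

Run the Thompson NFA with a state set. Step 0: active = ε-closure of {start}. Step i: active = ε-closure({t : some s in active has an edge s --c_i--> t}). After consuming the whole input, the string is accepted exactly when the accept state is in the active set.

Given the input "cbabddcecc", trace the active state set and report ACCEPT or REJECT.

Answer: REJECT

Trace:
initial (ε-close {0}): {0,2,4,6,8,10}
'c' @ 1: {}  — state set empty
rest 'babddcecc' ignored (set empty)
after full input: {}  (accept=1 not in)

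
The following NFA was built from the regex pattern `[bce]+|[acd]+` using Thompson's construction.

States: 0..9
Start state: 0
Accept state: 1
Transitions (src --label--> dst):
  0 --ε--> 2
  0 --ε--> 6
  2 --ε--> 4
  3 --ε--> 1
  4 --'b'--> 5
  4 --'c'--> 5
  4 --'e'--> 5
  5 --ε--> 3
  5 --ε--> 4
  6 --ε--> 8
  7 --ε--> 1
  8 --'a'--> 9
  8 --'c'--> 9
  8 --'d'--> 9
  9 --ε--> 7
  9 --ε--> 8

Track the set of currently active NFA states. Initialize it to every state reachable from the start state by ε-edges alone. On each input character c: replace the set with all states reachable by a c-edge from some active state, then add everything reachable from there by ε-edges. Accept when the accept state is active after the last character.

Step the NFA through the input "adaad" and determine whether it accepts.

Answer: ACCEPT

Steps:
initial (ε-close {0}): {0,2,4,6,8}
'a' @ 1: {1,7,8,9}  ✓accept
'd' @ 2: {1,7,8,9}  ✓accept
'a' @ 3: {1,7,8,9}  ✓accept
'a' @ 4: {1,7,8,9}  ✓accept
'd' @ 5: {1,7,8,9}  ✓accept
after full input: {1,7,8,9}  (accept=1 in)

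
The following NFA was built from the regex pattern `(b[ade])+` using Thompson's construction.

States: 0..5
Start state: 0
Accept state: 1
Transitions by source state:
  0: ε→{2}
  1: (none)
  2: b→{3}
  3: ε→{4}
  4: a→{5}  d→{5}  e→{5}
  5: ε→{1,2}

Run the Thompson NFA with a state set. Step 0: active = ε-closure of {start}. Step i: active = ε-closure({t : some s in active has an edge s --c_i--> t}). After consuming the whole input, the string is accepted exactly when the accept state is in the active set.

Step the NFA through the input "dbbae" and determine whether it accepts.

initial (ε-close {0}): {0,2}
'd' @ 1: {}  — dead — no transitions
rest 'bbae' ignored (set empty)
end set {} — state 1 not in

Answer: REJECT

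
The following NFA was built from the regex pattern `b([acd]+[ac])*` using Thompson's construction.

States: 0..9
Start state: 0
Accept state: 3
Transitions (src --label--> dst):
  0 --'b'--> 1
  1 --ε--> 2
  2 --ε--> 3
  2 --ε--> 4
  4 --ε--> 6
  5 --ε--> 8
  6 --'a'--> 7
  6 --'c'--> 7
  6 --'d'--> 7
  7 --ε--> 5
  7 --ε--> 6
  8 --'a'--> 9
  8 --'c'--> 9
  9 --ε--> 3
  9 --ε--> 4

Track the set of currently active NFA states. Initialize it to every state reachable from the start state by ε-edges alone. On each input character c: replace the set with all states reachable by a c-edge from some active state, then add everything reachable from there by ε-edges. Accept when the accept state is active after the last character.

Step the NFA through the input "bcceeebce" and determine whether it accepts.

Answer: REJECT

Trace:
start: ε-closure({0}) = {0}
'b' @ 1: {1,2,3,4,6}  [accepting]
'c' @ 2: {5,6,7,8}
'c' @ 3: {3,4,5,6,7,8,9}  [accepting]
'e' @ 4: {}  — no active states
rest 'eebce' ignored (set empty)
end set {} — state 3 not in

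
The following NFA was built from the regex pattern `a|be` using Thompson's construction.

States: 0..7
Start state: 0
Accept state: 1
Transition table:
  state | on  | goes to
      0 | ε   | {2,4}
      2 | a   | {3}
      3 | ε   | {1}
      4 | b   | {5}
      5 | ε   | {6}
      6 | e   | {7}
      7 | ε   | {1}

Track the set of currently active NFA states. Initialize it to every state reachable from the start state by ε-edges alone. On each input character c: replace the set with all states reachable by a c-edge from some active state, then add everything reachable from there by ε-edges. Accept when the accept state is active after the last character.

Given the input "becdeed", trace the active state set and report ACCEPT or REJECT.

initial (ε-close {0}): {0,2,4}
'b' @ 1: {5,6}
'e' @ 2: {1,7}  ✓accept
'c' @ 3: {}  — state set empty
rest 'deed' ignored (set empty)
final: {}; accept 1 not in set

Answer: REJECT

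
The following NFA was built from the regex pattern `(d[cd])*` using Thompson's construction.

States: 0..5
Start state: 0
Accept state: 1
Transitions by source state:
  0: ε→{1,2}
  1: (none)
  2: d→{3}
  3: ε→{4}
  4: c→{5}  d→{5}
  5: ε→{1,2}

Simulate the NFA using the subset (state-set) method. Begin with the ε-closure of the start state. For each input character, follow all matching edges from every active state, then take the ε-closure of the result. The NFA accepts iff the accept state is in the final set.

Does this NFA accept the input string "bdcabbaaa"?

Answer: REJECT

Steps:
start: ε-closure({0}) = {0,1,2}
'b' @ 1: {}  — dead — no transitions
rest 'dcabbaaa' ignored (set empty)
after full input: {}  (accept=1 not in)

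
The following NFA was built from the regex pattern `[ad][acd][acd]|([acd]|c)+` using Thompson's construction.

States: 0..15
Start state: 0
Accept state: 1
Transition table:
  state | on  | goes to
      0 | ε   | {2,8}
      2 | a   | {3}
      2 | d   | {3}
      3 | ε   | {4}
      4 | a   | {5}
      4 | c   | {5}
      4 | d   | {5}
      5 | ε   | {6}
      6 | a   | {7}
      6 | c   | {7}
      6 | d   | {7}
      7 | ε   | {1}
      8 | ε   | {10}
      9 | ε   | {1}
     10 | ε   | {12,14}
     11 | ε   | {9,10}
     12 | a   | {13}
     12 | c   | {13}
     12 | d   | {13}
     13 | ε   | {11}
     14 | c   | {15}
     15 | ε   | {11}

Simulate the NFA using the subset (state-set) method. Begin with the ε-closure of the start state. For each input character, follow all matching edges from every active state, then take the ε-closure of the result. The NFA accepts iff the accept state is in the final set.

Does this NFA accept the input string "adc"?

S₀ = ε-closure({0}) = {0,2,8,10,12,14}
'a' @ 1: {1,3,4,9,10,11,12,13,14}  ✓accept
'd' @ 2: {1,5,6,9,10,11,12,13,14}  ✓accept
'c' @ 3: {1,7,9,10,11,12,13,14,15}  ✓accept
end set {1,7,9,10,11,12,13,14,15} — state 1 in

Answer: ACCEPT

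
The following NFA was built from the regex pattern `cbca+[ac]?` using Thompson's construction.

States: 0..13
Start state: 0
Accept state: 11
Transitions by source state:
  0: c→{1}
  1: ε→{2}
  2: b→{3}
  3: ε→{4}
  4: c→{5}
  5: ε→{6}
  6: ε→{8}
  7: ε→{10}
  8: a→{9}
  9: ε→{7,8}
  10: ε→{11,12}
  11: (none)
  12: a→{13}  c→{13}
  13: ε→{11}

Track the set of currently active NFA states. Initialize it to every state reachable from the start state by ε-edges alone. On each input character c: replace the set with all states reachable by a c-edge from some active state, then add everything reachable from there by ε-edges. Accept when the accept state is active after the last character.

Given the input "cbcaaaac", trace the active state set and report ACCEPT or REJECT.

Answer: ACCEPT

Derivation:
initial (ε-close {0}): {0}
'c' @ 1: {1,2}
'b' @ 2: {3,4}
'c' @ 3: {5,6,8}
'a' @ 4: {7,8,9,10,11,12}  [accepting]
'a' @ 5: {7,8,9,10,11,12,13}  [accepting]
'a' @ 6: {7,8,9,10,11,12,13}  [accepting]
'a' @ 7: {7,8,9,10,11,12,13}  [accepting]
'c' @ 8: {11,13}  [accepting]
final: {11,13}; accept 11 in set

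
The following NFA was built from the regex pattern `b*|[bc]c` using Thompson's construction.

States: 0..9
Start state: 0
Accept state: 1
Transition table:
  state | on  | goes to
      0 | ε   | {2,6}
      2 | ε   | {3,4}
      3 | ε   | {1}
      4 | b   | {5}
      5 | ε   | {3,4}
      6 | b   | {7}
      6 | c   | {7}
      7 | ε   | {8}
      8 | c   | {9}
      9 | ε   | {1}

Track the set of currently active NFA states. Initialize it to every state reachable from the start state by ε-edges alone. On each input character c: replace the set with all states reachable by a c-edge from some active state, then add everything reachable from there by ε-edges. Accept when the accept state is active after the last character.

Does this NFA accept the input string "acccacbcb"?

Answer: REJECT

Trace:
initial (ε-close {0}): {0,1,2,3,4,6}
'a' @ 1: {}  — dead — no transitions
rest 'cccacbcb' ignored (set empty)
final: {}; accept 1 not in set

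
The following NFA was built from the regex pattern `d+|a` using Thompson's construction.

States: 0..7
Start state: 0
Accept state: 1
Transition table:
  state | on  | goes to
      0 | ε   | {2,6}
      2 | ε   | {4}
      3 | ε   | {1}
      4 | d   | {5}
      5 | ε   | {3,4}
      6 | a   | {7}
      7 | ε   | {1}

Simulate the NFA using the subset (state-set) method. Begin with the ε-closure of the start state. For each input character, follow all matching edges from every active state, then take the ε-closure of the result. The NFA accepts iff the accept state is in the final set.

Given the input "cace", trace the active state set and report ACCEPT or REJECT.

initial (ε-close {0}): {0,2,4,6}
'c' @ 1: {}  — no active states
rest 'ace' ignored (set empty)
after full input: {}  (accept=1 not in)

Answer: REJECT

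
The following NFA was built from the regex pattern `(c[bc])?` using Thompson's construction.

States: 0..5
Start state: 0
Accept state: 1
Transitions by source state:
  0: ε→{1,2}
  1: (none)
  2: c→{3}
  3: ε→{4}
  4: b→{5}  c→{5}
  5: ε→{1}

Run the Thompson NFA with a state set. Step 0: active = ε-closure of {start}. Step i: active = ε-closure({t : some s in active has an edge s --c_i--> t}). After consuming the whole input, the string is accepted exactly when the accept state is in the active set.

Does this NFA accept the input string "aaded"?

Answer: REJECT

Steps:
start: ε-closure({0}) = {0,1,2}
'a' @ 1: {}  — state set empty
rest 'aded' ignored (set empty)
end set {} — state 1 not in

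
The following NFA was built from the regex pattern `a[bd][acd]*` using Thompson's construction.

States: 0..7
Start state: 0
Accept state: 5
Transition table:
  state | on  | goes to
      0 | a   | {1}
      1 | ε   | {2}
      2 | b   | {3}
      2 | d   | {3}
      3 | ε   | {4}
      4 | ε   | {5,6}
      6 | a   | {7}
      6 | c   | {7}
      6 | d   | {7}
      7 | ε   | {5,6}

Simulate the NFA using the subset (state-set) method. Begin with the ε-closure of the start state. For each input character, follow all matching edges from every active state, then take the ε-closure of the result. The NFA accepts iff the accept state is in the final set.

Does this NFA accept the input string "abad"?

initial (ε-close {0}): {0}
'a' @ 1: {1,2}
'b' @ 2: {3,4,5,6}  ✓accept
'a' @ 3: {5,6,7}  ✓accept
'd' @ 4: {5,6,7}  ✓accept
after full input: {5,6,7}  (accept=5 in)

Answer: ACCEPT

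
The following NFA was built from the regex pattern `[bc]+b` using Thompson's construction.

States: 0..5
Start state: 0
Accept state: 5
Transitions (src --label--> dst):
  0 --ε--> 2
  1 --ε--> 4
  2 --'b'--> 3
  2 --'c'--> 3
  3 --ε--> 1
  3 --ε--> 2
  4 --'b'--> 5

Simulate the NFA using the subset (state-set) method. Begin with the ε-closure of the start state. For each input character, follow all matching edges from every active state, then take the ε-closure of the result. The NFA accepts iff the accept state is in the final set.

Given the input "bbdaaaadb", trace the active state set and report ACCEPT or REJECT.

Answer: REJECT

Steps:
S₀ = ε-closure({0}) = {0,2}
'b' @ 1: {1,2,3,4}
'b' @ 2: {1,2,3,4,5}  [accepting]
'd' @ 3: {}  — no active states
rest 'aaaadb' ignored (set empty)
final: {}; accept 5 not in set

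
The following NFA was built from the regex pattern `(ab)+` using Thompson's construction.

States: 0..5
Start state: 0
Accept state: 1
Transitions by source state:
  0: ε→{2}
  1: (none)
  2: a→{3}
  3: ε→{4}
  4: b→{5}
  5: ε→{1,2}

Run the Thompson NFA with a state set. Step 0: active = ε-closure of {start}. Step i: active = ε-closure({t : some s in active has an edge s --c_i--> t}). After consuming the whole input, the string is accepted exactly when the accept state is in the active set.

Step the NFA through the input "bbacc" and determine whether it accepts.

S₀ = ε-closure({0}) = {0,2}
'b' @ 1: {}  — no active states
rest 'bacc' ignored (set empty)
end set {} — state 1 not in

Answer: REJECT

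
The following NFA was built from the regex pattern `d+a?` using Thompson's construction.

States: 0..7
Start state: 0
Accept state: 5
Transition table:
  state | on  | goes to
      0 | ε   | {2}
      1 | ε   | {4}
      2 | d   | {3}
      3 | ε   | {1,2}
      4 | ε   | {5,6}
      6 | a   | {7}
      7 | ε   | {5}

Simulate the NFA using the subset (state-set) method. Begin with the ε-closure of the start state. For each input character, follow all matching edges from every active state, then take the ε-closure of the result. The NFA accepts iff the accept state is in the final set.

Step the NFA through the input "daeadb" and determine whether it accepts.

S₀ = ε-closure({0}) = {0,2}
'd' @ 1: {1,2,3,4,5,6}  ✓accept
'a' @ 2: {5,7}  ✓accept
'e' @ 3: {}  — no active states
rest 'adb' ignored (set empty)
final: {}; accept 5 not in set

Answer: REJECT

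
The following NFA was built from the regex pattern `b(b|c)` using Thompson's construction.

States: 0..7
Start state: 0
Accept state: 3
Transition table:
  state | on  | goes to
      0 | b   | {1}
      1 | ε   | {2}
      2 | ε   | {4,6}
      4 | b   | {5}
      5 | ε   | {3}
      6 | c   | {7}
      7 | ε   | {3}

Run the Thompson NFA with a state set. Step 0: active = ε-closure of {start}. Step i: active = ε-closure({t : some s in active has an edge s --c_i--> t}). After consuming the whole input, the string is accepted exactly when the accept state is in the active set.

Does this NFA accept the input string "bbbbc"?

Answer: REJECT

Steps:
S₀ = ε-closure({0}) = {0}
'b' @ 1: {1,2,4,6}
'b' @ 2: {3,5}  [accepting]
'b' @ 3: {}  — dead — no transitions
rest 'bc' ignored (set empty)
end set {} — state 3 not in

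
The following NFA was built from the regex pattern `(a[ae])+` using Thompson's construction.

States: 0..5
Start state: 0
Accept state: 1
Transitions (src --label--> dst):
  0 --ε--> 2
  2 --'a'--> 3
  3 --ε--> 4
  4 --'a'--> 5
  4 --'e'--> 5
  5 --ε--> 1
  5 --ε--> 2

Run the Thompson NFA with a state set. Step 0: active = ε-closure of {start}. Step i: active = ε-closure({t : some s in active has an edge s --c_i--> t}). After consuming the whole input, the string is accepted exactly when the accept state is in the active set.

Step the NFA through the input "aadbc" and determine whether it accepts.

Answer: REJECT

Derivation:
start: ε-closure({0}) = {0,2}
'a' @ 1: {3,4}
'a' @ 2: {1,2,5}  [accepting]
'd' @ 3: {}  — dead — no transitions
rest 'bc' ignored (set empty)
end set {} — state 1 not in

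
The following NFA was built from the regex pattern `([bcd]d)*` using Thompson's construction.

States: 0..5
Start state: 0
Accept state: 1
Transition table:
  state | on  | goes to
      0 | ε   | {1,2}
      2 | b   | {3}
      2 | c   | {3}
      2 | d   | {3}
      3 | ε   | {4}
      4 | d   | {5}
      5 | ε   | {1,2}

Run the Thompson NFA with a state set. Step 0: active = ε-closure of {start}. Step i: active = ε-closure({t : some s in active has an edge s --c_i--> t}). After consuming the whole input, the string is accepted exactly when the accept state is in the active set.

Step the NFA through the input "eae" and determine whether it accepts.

Answer: REJECT

Trace:
start: ε-closure({0}) = {0,1,2}
'e' @ 1: {}  — dead — no transitions
rest 'ae' ignored (set empty)
final: {}; accept 1 not in set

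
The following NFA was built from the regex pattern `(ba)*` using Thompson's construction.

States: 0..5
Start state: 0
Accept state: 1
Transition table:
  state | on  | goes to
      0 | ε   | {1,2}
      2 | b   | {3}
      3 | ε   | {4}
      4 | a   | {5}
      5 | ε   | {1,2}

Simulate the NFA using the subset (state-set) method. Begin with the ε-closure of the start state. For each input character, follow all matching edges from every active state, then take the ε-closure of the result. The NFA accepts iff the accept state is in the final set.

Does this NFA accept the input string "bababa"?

Answer: ACCEPT

Steps:
S₀ = ε-closure({0}) = {0,1,2}
'b' @ 1: {3,4}
'a' @ 2: {1,2,5}  [accepting]
'b' @ 3: {3,4}
'a' @ 4: {1,2,5}  [accepting]
'b' @ 5: {3,4}
'a' @ 6: {1,2,5}  [accepting]
final: {1,2,5}; accept 1 in set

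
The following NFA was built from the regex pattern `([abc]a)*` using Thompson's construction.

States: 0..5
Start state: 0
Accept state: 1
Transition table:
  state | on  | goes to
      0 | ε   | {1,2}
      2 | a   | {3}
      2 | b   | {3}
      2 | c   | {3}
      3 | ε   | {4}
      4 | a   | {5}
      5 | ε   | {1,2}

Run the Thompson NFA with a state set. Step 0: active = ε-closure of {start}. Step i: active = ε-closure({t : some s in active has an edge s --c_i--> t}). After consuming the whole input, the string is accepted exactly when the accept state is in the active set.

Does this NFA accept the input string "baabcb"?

Answer: REJECT

Trace:
start: ε-closure({0}) = {0,1,2}
'b' @ 1: {3,4}
'a' @ 2: {1,2,5}  (accept∈set)
'a' @ 3: {3,4}
'b' @ 4: {}  — no active states
rest 'cb' ignored (set empty)
final: {}; accept 1 not in set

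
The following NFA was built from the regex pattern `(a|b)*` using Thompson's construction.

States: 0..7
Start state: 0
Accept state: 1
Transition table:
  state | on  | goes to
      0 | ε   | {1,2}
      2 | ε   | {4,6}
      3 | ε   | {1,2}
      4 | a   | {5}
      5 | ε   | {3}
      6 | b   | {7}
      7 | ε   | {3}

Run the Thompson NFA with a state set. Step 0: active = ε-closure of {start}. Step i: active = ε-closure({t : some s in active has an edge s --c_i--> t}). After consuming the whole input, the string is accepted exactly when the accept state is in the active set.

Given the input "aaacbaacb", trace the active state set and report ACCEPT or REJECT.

start: ε-closure({0}) = {0,1,2,4,6}
'a' @ 1: {1,2,3,4,5,6}  (accept∈set)
'a' @ 2: {1,2,3,4,5,6}  (accept∈set)
'a' @ 3: {1,2,3,4,5,6}  (accept∈set)
'c' @ 4: {}  — dead — no transitions
rest 'baacb' ignored (set empty)
end set {} — state 1 not in

Answer: REJECT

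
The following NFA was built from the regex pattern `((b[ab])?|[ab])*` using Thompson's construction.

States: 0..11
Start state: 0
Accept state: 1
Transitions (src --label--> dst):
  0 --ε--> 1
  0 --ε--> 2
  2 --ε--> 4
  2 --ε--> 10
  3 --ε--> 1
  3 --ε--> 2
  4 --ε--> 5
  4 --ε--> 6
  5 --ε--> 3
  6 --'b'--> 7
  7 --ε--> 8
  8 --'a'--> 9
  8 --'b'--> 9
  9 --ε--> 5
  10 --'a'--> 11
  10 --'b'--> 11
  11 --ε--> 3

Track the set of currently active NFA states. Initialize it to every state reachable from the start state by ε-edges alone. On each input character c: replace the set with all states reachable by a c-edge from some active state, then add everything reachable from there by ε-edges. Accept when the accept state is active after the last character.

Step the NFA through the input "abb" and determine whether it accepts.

Answer: ACCEPT

Steps:
initial (ε-close {0}): {0,1,2,3,4,5,6,10}
'a' @ 1: {1,2,3,4,5,6,10,11}  [accepting]
'b' @ 2: {1,2,3,4,5,6,7,8,10,11}  [accepting]
'b' @ 3: {1,2,3,4,5,6,7,8,9,10,11}  [accepting]
final: {1,2,3,4,5,6,7,8,9,10,11}; accept 1 in set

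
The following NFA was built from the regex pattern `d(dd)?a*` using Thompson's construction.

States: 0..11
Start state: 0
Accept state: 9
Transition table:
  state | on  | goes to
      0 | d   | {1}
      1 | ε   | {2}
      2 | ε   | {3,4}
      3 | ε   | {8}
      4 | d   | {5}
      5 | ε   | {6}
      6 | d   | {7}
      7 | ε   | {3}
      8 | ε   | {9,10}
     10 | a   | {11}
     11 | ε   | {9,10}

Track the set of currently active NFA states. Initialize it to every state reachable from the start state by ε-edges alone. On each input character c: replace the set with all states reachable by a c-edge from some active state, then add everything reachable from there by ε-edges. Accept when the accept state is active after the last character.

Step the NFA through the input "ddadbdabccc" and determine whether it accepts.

Answer: REJECT

Steps:
initial (ε-close {0}): {0}
'd' @ 1: {1,2,3,4,8,9,10}  ✓accept
'd' @ 2: {5,6}
'a' @ 3: {}  — state set empty
rest 'dbdabccc' ignored (set empty)
end set {} — state 9 not in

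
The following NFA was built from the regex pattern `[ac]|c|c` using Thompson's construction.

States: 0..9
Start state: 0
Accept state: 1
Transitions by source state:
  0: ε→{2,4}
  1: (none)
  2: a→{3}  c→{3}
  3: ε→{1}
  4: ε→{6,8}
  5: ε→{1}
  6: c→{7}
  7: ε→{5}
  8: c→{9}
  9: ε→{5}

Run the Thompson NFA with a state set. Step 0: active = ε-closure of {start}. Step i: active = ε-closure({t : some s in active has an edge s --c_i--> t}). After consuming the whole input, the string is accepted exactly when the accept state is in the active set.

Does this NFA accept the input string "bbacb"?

Answer: REJECT

Trace:
start: ε-closure({0}) = {0,2,4,6,8}
'b' @ 1: {}  — state set empty
rest 'bacb' ignored (set empty)
after full input: {}  (accept=1 not in)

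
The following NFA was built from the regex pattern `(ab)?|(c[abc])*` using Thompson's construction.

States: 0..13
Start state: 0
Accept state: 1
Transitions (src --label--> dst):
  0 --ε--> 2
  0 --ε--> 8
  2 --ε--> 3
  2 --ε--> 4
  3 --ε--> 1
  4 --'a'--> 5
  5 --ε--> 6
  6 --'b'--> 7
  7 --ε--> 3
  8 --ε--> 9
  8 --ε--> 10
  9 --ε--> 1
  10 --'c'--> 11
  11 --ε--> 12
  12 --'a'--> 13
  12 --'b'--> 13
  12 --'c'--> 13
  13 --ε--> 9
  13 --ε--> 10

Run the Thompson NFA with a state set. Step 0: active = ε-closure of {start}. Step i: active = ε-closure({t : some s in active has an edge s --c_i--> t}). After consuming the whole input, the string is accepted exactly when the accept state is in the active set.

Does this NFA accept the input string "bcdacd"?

initial (ε-close {0}): {0,1,2,3,4,8,9,10}
'b' @ 1: {}  — state set empty
rest 'cdacd' ignored (set empty)
final: {}; accept 1 not in set

Answer: REJECT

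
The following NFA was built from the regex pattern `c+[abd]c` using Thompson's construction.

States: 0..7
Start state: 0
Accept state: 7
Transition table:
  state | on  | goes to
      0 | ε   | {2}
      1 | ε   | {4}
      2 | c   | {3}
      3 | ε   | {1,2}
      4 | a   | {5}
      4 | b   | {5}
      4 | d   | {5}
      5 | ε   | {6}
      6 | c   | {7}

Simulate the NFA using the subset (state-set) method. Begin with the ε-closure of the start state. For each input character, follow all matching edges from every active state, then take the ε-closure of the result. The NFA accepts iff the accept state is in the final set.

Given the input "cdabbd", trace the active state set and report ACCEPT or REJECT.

start: ε-closure({0}) = {0,2}
'c' @ 1: {1,2,3,4}
'd' @ 2: {5,6}
'a' @ 3: {}  — no active states
rest 'bbd' ignored (set empty)
final: {}; accept 7 not in set

Answer: REJECT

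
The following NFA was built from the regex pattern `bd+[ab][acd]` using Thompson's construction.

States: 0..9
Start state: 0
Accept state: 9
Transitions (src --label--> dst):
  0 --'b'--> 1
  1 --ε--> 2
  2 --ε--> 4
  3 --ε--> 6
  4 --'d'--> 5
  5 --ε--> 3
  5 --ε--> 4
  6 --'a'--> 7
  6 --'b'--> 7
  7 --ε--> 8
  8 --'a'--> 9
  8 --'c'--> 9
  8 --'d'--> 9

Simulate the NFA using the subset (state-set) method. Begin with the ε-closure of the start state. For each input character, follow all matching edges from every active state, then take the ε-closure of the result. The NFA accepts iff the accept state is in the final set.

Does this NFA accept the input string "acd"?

initial (ε-close {0}): {0}
'a' @ 1: {}  — state set empty
rest 'cd' ignored (set empty)
end set {} — state 9 not in

Answer: REJECT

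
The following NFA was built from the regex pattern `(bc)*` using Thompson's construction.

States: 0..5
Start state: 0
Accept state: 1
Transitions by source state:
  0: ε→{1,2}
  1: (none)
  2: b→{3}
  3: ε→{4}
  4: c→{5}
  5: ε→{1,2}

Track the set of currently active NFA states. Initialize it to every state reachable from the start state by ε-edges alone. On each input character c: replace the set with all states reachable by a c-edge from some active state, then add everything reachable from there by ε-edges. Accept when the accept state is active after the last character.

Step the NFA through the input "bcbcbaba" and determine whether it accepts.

initial (ε-close {0}): {0,1,2}
'b' @ 1: {3,4}
'c' @ 2: {1,2,5}  ✓accept
'b' @ 3: {3,4}
'c' @ 4: {1,2,5}  ✓accept
'b' @ 5: {3,4}
'a' @ 6: {}  — dead — no transitions
rest 'ba' ignored (set empty)
after full input: {}  (accept=1 not in)

Answer: REJECT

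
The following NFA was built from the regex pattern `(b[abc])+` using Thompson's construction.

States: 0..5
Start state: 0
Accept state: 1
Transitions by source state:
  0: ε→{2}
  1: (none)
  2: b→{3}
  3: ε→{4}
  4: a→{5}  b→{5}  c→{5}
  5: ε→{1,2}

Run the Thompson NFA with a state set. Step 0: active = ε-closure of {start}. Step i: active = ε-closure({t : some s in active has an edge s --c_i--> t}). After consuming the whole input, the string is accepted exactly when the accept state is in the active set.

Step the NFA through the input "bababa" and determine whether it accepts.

Answer: ACCEPT

Trace:
S₀ = ε-closure({0}) = {0,2}
'b' @ 1: {3,4}
'a' @ 2: {1,2,5}  ✓accept
'b' @ 3: {3,4}
'a' @ 4: {1,2,5}  ✓accept
'b' @ 5: {3,4}
'a' @ 6: {1,2,5}  ✓accept
after full input: {1,2,5}  (accept=1 in)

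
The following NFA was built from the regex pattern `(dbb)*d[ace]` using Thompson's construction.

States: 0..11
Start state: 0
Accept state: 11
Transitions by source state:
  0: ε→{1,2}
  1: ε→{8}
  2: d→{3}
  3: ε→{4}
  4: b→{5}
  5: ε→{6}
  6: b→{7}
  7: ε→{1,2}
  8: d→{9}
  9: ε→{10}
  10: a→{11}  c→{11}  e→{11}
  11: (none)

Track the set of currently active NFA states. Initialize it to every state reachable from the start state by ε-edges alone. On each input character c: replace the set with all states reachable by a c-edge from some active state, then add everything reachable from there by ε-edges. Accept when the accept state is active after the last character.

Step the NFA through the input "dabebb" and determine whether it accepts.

start: ε-closure({0}) = {0,1,2,8}
'd' @ 1: {3,4,9,10}
'a' @ 2: {11}  (accept∈set)
'b' @ 3: {}  — dead — no transitions
rest 'ebb' ignored (set empty)
after full input: {}  (accept=11 not in)

Answer: REJECT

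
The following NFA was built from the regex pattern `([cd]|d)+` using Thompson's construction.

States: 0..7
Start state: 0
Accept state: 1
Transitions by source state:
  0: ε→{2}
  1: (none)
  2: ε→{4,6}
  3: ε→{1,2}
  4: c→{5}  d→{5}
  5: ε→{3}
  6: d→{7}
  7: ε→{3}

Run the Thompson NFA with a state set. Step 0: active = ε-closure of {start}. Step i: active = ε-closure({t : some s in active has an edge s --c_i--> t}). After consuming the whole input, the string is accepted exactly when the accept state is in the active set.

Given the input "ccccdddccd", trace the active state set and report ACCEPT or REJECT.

initial (ε-close {0}): {0,2,4,6}
'c' @ 1: {1,2,3,4,5,6}  [accepting]
'c' @ 2: {1,2,3,4,5,6}  [accepting]
'c' @ 3: {1,2,3,4,5,6}  [accepting]
'c' @ 4: {1,2,3,4,5,6}  [accepting]
'd' @ 5: {1,2,3,4,5,6,7}  [accepting]
'd' @ 6: {1,2,3,4,5,6,7}  [accepting]
'd' @ 7: {1,2,3,4,5,6,7}  [accepting]
'c' @ 8: {1,2,3,4,5,6}  [accepting]
'c' @ 9: {1,2,3,4,5,6}  [accepting]
'd' @ 10: {1,2,3,4,5,6,7}  [accepting]
after full input: {1,2,3,4,5,6,7}  (accept=1 in)

Answer: ACCEPT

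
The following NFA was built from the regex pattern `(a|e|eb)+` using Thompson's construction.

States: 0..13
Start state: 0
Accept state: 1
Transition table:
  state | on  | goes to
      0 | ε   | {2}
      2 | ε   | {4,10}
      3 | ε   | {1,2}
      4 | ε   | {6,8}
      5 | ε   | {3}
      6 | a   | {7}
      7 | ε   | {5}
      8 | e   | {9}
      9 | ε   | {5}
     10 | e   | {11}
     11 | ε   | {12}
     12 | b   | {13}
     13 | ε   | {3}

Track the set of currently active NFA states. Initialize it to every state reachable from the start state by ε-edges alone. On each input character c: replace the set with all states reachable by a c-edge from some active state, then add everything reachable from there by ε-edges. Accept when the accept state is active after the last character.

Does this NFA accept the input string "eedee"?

Answer: REJECT

Trace:
start: ε-closure({0}) = {0,2,4,6,8,10}
'e' @ 1: {1,2,3,4,5,6,8,9,10,11,12}  [accepting]
'e' @ 2: {1,2,3,4,5,6,8,9,10,11,12}  [accepting]
'd' @ 3: {}  — dead — no transitions
rest 'ee' ignored (set empty)
final: {}; accept 1 not in set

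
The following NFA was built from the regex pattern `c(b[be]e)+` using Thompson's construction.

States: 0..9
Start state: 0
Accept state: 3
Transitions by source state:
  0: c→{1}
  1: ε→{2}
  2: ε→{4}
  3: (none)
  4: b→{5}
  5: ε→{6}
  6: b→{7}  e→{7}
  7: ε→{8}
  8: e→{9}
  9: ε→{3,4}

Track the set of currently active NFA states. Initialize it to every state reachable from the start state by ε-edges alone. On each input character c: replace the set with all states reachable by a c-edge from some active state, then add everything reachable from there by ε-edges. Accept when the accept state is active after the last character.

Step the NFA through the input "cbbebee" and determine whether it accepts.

start: ε-closure({0}) = {0}
'c' @ 1: {1,2,4}
'b' @ 2: {5,6}
'b' @ 3: {7,8}
'e' @ 4: {3,4,9}  ✓accept
'b' @ 5: {5,6}
'e' @ 6: {7,8}
'e' @ 7: {3,4,9}  ✓accept
final: {3,4,9}; accept 3 in set

Answer: ACCEPT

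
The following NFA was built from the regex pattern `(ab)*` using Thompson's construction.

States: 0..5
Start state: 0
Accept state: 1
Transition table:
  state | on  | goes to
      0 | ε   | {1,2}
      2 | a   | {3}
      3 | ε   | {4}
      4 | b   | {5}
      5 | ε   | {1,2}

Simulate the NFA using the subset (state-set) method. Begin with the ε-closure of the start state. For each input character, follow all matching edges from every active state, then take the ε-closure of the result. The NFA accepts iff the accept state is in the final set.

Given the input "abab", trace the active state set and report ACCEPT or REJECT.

Answer: ACCEPT

Trace:
start: ε-closure({0}) = {0,1,2}
'a' @ 1: {3,4}
'b' @ 2: {1,2,5}  (accept∈set)
'a' @ 3: {3,4}
'b' @ 4: {1,2,5}  (accept∈set)
after full input: {1,2,5}  (accept=1 in)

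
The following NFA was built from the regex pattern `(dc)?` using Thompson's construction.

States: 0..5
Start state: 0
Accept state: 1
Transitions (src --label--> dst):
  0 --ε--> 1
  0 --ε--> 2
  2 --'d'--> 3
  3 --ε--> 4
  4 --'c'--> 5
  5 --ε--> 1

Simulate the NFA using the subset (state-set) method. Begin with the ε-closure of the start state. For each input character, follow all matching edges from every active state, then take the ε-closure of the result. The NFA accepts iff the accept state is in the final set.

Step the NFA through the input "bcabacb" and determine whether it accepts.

start: ε-closure({0}) = {0,1,2}
'b' @ 1: {}  — no active states
rest 'cabacb' ignored (set empty)
after full input: {}  (accept=1 not in)

Answer: REJECT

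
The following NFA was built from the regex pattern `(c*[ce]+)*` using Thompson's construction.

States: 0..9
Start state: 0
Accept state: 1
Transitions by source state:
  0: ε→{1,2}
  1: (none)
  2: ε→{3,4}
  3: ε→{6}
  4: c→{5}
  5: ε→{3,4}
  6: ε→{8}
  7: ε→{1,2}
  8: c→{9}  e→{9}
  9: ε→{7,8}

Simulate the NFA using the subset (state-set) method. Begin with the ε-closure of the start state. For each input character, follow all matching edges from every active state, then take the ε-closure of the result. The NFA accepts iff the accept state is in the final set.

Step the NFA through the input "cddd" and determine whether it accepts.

Answer: REJECT

Steps:
start: ε-closure({0}) = {0,1,2,3,4,6,8}
'c' @ 1: {1,2,3,4,5,6,7,8,9}  [accepting]
'd' @ 2: {}  — state set empty
rest 'dd' ignored (set empty)
end set {} — state 1 not in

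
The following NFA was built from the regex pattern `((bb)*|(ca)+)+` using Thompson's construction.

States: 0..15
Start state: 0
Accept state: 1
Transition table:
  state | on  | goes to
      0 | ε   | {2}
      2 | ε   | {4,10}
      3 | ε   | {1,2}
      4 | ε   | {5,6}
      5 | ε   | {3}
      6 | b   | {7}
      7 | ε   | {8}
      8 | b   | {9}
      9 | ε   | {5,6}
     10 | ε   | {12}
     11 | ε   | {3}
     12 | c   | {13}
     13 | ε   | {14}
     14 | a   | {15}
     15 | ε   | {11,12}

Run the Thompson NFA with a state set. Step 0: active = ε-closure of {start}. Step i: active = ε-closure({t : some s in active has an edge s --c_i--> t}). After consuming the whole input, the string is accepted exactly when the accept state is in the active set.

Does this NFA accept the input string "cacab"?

Answer: REJECT

Derivation:
S₀ = ε-closure({0}) = {0,1,2,3,4,5,6,10,12}
'c' @ 1: {13,14}
'a' @ 2: {1,2,3,4,5,6,10,11,12,15}  (accept∈set)
'c' @ 3: {13,14}
'a' @ 4: {1,2,3,4,5,6,10,11,12,15}  (accept∈set)
'b' @ 5: {7,8}
end set {7,8} — state 1 not in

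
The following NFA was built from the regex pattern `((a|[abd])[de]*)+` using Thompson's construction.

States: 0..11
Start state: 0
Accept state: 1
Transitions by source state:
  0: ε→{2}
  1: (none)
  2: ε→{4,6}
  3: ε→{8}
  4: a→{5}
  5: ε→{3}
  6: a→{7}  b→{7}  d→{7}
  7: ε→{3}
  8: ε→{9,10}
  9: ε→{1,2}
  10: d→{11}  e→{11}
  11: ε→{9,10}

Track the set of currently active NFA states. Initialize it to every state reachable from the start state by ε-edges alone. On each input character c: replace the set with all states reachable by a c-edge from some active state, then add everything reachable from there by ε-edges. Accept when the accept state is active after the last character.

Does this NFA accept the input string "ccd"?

Answer: REJECT

Trace:
initial (ε-close {0}): {0,2,4,6}
'c' @ 1: {}  — dead — no transitions
rest 'cd' ignored (set empty)
final: {}; accept 1 not in set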